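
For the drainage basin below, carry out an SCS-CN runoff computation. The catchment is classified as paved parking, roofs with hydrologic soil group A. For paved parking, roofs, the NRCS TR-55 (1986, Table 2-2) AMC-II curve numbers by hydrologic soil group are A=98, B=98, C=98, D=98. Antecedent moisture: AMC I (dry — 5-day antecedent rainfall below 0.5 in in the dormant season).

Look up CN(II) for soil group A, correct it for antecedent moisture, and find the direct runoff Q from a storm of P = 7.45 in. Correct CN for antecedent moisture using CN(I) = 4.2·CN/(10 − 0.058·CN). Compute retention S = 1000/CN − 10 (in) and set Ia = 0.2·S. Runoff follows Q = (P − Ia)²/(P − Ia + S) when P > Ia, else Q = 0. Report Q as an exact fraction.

NRCS table: paved parking, roofs, soil group A → CN(II) = 98
CN(I) from CN(II)=98: (4.2·98)/(10 − 0.058·98) = 102900/1079 ≈ 95.366
S = 1000/(102900/1079) − 10 = 500/1029 in ≈ 0.486 in
Ia = 0.2·(500/1029) = 100/1029 in ≈ 0.097 in
Excess rainfall: 7.450 − 0.097 = 7.353 in; P > Ia so Q > 0
Q = (151321/20580)²/((151321/20580) + 500/1029) = (22898045041/423536400)/(161321/20580) = 22898045041/3319986180 in ≈ 6.897 in

Q = 22898045041/3319986180 in ≈ 6.897 in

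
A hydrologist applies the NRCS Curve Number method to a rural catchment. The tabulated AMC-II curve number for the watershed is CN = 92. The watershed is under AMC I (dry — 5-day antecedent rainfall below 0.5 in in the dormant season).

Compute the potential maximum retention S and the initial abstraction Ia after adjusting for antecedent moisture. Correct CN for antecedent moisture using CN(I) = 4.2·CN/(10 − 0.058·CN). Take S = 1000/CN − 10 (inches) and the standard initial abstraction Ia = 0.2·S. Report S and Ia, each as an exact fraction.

S = 1000/483 in ≈ 2.070 in; Ia = 200/483 in ≈ 0.414 in

Adjust CN=92 to AMC I: 4.2·92/(10 − 0.058·92) → (1932/5) ÷ (583/125) = 48300/583 ≈ 82.847
Retention S: 1000/CN − 10 with CN=82.847 → S = 1000/483 ≈ 2.070 in
Ia = 0.2S: 0.2·2.070 = 0.414 in (exactly 200/483)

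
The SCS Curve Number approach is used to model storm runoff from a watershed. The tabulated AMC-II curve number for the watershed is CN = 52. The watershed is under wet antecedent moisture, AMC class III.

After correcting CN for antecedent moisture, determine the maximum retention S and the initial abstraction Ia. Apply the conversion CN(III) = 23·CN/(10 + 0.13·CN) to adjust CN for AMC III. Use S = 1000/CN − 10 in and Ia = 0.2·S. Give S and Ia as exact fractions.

Adjust CN=52 to AMC III: 23·52/(10 + 0.13·52) → 1196 ÷ (419/25) = 29900/419 ≈ 71.360
Max retention: S = 1000/(29900/419) − 10 = 1200/299 in (≈ 4.013 in)
Ia = 0.2S: 0.2·4.013 = 0.803 in (exactly 240/299)

S = 1200/299 in ≈ 4.013 in; Ia = 240/299 in ≈ 0.803 in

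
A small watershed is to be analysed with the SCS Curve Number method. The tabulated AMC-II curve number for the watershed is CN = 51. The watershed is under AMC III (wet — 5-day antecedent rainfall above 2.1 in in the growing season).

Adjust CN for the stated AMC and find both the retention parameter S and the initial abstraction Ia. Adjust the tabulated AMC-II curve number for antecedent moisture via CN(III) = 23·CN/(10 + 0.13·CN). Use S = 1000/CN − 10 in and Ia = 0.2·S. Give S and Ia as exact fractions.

Wet (AMC III): CN(III) = 23·51/(10 + 0.13·51) = 1173/(1663/100) = 117300/1663 ≈ 70.535
S = 1000/(117300/1663) − 10 = 4900/1173 in ≈ 4.177 in
Initial abstraction Ia = S/5 = (4900/1173)/5 = 980/1173 ≈ 0.835 in

S = 4900/1173 in ≈ 4.177 in; Ia = 980/1173 in ≈ 0.835 in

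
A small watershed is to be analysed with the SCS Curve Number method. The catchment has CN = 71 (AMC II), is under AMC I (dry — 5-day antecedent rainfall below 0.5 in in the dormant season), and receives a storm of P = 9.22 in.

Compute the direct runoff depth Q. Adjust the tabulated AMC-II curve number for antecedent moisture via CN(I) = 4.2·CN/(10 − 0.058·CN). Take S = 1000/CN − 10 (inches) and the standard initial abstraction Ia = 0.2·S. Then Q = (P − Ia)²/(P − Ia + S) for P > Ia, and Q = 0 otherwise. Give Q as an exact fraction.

Dry (AMC I): CN(I) = 4.2·71/(10 − 0.058·71) = (1491/5)/(2941/500) = 149100/2941 ≈ 50.697
S = 1000/(149100/2941) − 10 = 14500/1491 in ≈ 9.725 in
Ia = 0.2S: 0.2·9.725 = 1.945 in (exactly 2900/1491)
Excess rainfall: 9.220 − 1.945 = 7.275 in; P > Ia so Q > 0
Runoff Q = (P−Ia)²/(P−Ia+S) = (7.275)²/(7.275+9.725) = 294144607201/94481017050 ≈ 3.113 in

Q = 294144607201/94481017050 in ≈ 3.113 in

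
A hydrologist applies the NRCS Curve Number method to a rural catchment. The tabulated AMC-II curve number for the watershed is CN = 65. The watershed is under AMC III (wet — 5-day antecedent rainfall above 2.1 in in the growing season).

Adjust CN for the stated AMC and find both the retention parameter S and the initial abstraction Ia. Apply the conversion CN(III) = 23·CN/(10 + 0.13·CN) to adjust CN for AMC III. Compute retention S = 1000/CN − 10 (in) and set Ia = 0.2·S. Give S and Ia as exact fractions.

CN(III) from CN(II)=65: (23·65)/(10 + 0.13·65) = 29900/369 ≈ 81.030
Max retention: S = 1000/(29900/369) − 10 = 700/299 in (≈ 2.341 in)
Ia = 0.2·(700/299) = 140/299 in ≈ 0.468 in

S = 700/299 in ≈ 2.341 in; Ia = 140/299 in ≈ 0.468 in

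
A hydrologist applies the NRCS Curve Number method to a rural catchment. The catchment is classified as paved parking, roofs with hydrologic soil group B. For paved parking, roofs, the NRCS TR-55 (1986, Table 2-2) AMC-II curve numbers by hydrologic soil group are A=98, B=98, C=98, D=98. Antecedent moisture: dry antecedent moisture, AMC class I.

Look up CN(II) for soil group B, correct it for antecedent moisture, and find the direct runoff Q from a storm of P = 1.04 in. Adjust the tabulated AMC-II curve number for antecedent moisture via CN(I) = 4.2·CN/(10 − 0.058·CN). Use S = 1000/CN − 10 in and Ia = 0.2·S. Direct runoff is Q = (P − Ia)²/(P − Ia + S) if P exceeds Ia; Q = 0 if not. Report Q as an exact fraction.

Q = 294128258/472748325 in ≈ 0.622 in

NRCS table: paved parking, roofs, soil group B → CN(II) = 98
Adjust CN=98 to AMC I: 4.2·98/(10 − 0.058·98) → (2058/5) ÷ (1079/250) = 102900/1079 ≈ 95.366
Retention S: 1000/CN − 10 with CN=95.366 → S = 500/1029 ≈ 0.486 in
Ia = 0.2·(500/1029) = 100/1029 in ≈ 0.097 in
P − Ia = 1.040 − 0.097 = 24254/25725 ≈ 0.943 in (> 0, runoff occurs)
Runoff Q = (P−Ia)²/(P−Ia+S) = (0.943)²/(0.943+0.486) = 294128258/472748325 ≈ 0.622 in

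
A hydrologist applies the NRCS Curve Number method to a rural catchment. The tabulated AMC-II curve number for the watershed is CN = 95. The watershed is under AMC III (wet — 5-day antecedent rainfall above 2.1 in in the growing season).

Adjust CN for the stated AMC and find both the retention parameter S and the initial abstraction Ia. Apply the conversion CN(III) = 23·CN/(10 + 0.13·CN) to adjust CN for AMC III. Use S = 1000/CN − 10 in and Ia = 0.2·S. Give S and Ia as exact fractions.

Wet (AMC III): CN(III) = 23·95/(10 + 0.13·95) = 2185/(447/20) = 43700/447 ≈ 97.763
Max retention: S = 1000/(43700/447) − 10 = 100/437 in (≈ 0.229 in)
Ia = 0.2·(100/437) = 20/437 in ≈ 0.046 in

S = 100/437 in ≈ 0.229 in; Ia = 20/437 in ≈ 0.046 in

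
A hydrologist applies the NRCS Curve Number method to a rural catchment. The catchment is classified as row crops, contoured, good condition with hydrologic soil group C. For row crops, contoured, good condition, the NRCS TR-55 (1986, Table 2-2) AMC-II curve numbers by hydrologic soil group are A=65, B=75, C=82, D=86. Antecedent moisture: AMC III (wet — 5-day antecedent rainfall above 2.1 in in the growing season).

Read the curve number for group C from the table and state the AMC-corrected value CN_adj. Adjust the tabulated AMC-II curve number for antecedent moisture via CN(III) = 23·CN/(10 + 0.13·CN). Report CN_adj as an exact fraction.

CN_adj = 94300/1033 ≈ 91.288

NRCS table: row crops, contoured, good condition, soil group C → CN(II) = 82
Adjust CN=82 to AMC III: 23·82/(10 + 0.13·82) → 1886 ÷ (1033/50) = 94300/1033 ≈ 91.288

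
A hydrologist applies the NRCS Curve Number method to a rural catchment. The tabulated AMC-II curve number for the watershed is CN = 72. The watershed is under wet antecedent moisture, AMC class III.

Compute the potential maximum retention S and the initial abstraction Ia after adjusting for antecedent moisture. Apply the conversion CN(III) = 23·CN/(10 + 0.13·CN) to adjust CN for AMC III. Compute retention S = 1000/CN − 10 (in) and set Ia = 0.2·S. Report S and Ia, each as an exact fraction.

S = 350/207 in ≈ 1.691 in; Ia = 70/207 in ≈ 0.338 in

Adjust CN=72 to AMC III: 23·72/(10 + 0.13·72) → 1656 ÷ (484/25) = 10350/121 ≈ 85.537
S = 1000/(10350/121) − 10 = 350/207 in ≈ 1.691 in
Initial abstraction Ia = S/5 = (350/207)/5 = 70/207 ≈ 0.338 in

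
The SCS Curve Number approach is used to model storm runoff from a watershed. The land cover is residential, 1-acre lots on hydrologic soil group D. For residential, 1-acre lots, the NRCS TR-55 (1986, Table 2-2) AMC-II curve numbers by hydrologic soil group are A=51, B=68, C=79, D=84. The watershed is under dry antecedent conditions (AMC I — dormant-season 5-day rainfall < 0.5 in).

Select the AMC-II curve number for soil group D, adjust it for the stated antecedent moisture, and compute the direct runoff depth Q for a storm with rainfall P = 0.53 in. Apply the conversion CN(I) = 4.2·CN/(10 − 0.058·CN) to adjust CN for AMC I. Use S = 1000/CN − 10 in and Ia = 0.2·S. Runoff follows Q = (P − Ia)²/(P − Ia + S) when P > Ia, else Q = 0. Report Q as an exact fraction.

Q = 0 in ≈ 0.000 in

NRCS table: residential, 1-acre lots, soil group D → CN(II) = 84
Dry (AMC I): CN(I) = 4.2·84/(10 − 0.058·84) = (1764/5)/(641/125) = 44100/641 ≈ 68.799
Retention S: 1000/CN − 10 with CN=68.799 → S = 2000/441 ≈ 4.535 in
Initial abstraction Ia = S/5 = (2000/441)/5 = 400/441 ≈ 0.907 in
P = 0.530 ≤ Ia = 0.907 in: entire storm abstracted, Q = 0.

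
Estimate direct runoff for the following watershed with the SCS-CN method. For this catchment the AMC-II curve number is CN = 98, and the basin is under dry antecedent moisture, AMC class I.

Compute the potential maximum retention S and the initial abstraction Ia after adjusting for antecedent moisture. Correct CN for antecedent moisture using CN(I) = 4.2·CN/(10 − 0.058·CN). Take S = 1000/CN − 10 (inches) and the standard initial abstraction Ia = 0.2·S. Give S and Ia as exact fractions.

S = 500/1029 in ≈ 0.486 in; Ia = 100/1029 in ≈ 0.097 in

Dry (AMC I): CN(I) = 4.2·98/(10 − 0.058·98) = (2058/5)/(1079/250) = 102900/1079 ≈ 95.366
Retention S: 1000/CN − 10 with CN=95.366 → S = 500/1029 ≈ 0.486 in
Initial abstraction Ia = S/5 = (500/1029)/5 = 100/1029 ≈ 0.097 in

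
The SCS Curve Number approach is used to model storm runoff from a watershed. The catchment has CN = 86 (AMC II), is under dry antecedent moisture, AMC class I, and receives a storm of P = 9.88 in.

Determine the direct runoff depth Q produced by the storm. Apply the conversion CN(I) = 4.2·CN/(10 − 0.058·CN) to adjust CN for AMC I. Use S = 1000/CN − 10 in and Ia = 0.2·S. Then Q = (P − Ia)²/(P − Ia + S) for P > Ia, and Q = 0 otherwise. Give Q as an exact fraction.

Q = 862185769/135008175 in ≈ 6.386 in

Dry (AMC I): CN(I) = 4.2·86/(10 − 0.058·86) = (1806/5)/(1253/250) = 12900/179 ≈ 72.067
S = 1000/(12900/179) − 10 = 500/129 in ≈ 3.876 in
Initial abstraction Ia = S/5 = (500/129)/5 = 100/129 ≈ 0.775 in
Since P=9.880 > Ia=0.775: effective rainfall P−Ia = 29363/3225 in
Q: (29363/3225)² ÷ (41863/3225) = 862185769/135008175 in (≈ 6.386 in)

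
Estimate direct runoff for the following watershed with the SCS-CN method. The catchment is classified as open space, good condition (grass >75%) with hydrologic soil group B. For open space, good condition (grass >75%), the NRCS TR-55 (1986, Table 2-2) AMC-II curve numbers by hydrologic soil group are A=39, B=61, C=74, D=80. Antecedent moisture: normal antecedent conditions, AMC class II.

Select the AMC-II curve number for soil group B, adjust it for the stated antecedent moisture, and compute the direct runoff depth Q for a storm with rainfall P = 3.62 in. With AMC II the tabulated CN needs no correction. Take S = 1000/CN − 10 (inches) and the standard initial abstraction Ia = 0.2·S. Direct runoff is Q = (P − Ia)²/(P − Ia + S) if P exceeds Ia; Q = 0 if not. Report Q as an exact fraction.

Q = 50993881/81255050 in ≈ 0.628 in

NRCS table: open space, good condition (grass >75%), soil group B → CN(II) = 61
AMC II — tabulated CN = 61 applies directly.
Max retention: S = 1000/61 − 10 = 390/61 in (≈ 6.393 in)
Ia = 0.2S: 0.2·6.393 = 1.279 in (exactly 78/61)
Since P=3.620 > Ia=1.279: effective rainfall P−Ia = 7141/3050 in
Runoff Q = (P−Ia)²/(P−Ia+S) = (2.341)²/(2.341+6.393) = 50993881/81255050 ≈ 0.628 in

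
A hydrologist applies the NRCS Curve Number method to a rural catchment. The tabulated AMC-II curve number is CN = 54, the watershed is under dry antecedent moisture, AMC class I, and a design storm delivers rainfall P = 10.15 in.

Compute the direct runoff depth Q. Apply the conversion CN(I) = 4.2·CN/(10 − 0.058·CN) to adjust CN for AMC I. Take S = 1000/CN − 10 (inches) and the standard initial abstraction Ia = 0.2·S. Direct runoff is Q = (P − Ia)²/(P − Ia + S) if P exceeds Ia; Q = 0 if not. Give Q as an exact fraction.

Dry (AMC I): CN(I) = 4.2·54/(10 − 0.058·54) = (1134/5)/(1717/250) = 56700/1717 ≈ 33.023
S = 1000/(56700/1717) − 10 = 11500/567 in ≈ 20.282 in
Initial abstraction Ia = S/5 = (11500/567)/5 = 2300/567 ≈ 4.056 in
Excess rainfall: 10.150 − 4.056 = 6.094 in; P > Ia so Q > 0
Q: (69101/11340)² ÷ (299101/11340) = 4774948201/3391805340 in (≈ 1.408 in)

Q = 4774948201/3391805340 in ≈ 1.408 in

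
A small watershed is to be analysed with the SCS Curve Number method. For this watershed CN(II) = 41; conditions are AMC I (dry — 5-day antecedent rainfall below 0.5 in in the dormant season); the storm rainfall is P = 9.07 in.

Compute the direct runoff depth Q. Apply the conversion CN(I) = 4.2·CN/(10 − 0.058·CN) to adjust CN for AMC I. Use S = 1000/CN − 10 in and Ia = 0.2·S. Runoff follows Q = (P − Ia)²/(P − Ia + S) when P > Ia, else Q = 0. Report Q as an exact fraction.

CN(I) from CN(II)=41: (4.2·41)/(10 − 0.058·41) = 86100/3811 ≈ 22.592
Max retention: S = 1000/(86100/3811) − 10 = 29500/861 in (≈ 34.262 in)
Initial abstraction Ia = S/5 = (29500/861)/5 = 5900/861 ≈ 6.852 in
Excess rainfall: 9.070 − 6.852 = 2.218 in; P > Ia so Q > 0
Q: (190927/86100)² ÷ (3140927/86100) = 36453119329/270433814700 in (≈ 0.135 in)

Q = 36453119329/270433814700 in ≈ 0.135 in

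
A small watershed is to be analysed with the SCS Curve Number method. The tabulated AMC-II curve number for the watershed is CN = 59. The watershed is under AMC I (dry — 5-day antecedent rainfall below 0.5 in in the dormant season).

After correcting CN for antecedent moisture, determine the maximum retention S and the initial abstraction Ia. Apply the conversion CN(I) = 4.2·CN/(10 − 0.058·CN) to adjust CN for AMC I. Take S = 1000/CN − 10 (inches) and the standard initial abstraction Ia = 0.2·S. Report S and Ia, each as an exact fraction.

S = 20500/1239 in ≈ 16.546 in; Ia = 4100/1239 in ≈ 3.309 in

CN(I) from CN(II)=59: (4.2·59)/(10 − 0.058·59) = 123900/3289 ≈ 37.671
S = 1000/(123900/3289) − 10 = 20500/1239 in ≈ 16.546 in
Ia = 0.2·(20500/1239) = 4100/1239 in ≈ 3.309 in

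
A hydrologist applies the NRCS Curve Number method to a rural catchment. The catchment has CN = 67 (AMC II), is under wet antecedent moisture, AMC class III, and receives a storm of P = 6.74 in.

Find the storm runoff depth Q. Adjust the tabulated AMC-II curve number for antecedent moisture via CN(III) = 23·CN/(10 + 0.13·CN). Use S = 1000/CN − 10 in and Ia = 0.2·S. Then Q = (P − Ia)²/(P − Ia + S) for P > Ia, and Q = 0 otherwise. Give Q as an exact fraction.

CN(III) from CN(II)=67: (23·67)/(10 + 0.13·67) = 154100/1871 ≈ 82.362
S = 1000/(154100/1871) − 10 = 3300/1541 in ≈ 2.141 in
Ia = 0.2·(3300/1541) = 660/1541 in ≈ 0.428 in
Since P=6.740 > Ia=0.428: effective rainfall P−Ia = 486317/77050 in
Runoff Q = (P−Ia)²/(P−Ia+S) = (6.312)²/(6.312+2.141) = 236504224489/50183974850 ≈ 4.713 in

Q = 236504224489/50183974850 in ≈ 4.713 in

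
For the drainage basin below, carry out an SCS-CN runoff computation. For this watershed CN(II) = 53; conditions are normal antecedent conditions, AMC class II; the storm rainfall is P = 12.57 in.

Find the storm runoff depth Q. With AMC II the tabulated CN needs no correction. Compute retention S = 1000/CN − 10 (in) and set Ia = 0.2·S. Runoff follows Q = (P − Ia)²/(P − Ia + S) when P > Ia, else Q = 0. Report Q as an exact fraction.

Q = 3274242841/552371300 in ≈ 5.928 in

Average conditions: CN = 53 (no AMC adjustment).
S = 1000/53 − 10 = 470/53 in ≈ 8.868 in
Ia = 0.2S: 0.2·8.868 = 1.774 in (exactly 94/53)
Since P=12.570 > Ia=1.774: effective rainfall P−Ia = 57221/5300 in
Runoff Q = (P−Ia)²/(P−Ia+S) = (10.796)²/(10.796+8.868) = 3274242841/552371300 ≈ 5.928 in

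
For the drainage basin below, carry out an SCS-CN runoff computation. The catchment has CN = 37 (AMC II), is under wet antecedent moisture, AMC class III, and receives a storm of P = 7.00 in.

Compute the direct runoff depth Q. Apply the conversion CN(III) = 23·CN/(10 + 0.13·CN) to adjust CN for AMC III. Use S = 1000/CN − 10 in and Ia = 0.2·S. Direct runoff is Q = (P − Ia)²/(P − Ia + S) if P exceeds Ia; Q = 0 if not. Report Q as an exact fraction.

Q = 3151687/1336921 in ≈ 2.357 in

CN(III) from CN(II)=37: (23·37)/(10 + 0.13·37) = 85100/1481 ≈ 57.461
S = 1000/(85100/1481) − 10 = 6300/851 in ≈ 7.403 in
Ia = 0.2S: 0.2·7.403 = 1.481 in (exactly 1260/851)
Since P=7.000 > Ia=1.481: effective rainfall P−Ia = 4697/851 in
Q: (4697/851)² ÷ (10997/851) = 3151687/1336921 in (≈ 2.357 in)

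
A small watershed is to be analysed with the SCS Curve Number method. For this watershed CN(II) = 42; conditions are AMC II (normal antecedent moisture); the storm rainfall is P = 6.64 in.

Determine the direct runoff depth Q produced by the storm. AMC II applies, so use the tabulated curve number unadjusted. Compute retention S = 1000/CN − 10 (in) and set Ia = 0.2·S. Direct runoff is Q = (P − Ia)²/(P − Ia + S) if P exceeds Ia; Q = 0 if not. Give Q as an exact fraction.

AMC II — tabulated CN = 42 applies directly.
Max retention: S = 1000/42 − 10 = 290/21 in (≈ 13.810 in)
Ia = 0.2S: 0.2·13.810 = 2.762 in (exactly 58/21)
Since P=6.640 > Ia=2.762: effective rainfall P−Ia = 2036/525 in
Q = (2036/525)²/((2036/525) + 290/21) = (4145296/275625)/(9286/525) = 2072648/2437575 in ≈ 0.850 in

Q = 2072648/2437575 in ≈ 0.850 in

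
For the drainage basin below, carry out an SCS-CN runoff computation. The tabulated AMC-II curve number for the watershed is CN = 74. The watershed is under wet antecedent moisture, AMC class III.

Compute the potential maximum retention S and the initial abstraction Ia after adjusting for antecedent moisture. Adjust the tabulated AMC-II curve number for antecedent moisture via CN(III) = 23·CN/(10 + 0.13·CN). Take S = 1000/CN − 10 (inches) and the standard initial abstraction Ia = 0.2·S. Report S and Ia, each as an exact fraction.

S = 1300/851 in ≈ 1.528 in; Ia = 260/851 in ≈ 0.306 in

Wet (AMC III): CN(III) = 23·74/(10 + 0.13·74) = 1702/(981/50) = 85100/981 ≈ 86.748
S = 1000/(85100/981) − 10 = 1300/851 in ≈ 1.528 in
Ia = 0.2·(1300/851) = 260/851 in ≈ 0.306 in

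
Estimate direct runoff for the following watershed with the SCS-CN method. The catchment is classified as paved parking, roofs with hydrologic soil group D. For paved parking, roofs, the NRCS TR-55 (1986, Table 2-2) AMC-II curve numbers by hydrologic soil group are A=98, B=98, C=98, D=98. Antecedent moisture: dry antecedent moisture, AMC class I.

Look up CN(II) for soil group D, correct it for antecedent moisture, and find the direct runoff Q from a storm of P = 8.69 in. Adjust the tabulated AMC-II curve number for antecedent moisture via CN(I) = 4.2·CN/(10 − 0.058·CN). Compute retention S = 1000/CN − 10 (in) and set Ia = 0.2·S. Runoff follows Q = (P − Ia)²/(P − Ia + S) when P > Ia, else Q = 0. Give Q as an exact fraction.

Q = 781811408401/96129282900 in ≈ 8.133 in

NRCS table: paved parking, roofs, soil group D → CN(II) = 98
CN(I) from CN(II)=98: (4.2·98)/(10 − 0.058·98) = 102900/1079 ≈ 95.366
Retention S: 1000/CN − 10 with CN=95.366 → S = 500/1029 ≈ 0.486 in
Ia = 0.2S: 0.2·0.486 = 0.097 in (exactly 100/1029)
Since P=8.690 > Ia=0.097: effective rainfall P−Ia = 884201/102900 in
Q = (884201/102900)²/((884201/102900) + 500/1029) = (781811408401/10588410000)/(934201/102900) = 781811408401/96129282900 in ≈ 8.133 in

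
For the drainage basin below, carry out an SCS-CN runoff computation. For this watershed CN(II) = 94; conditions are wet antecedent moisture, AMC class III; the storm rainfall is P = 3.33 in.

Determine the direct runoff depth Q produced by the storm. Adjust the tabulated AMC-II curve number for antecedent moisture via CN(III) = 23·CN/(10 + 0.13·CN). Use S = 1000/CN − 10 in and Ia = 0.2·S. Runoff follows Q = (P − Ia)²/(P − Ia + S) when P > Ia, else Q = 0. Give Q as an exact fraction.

Q = 41765628243/13835827100 in ≈ 3.019 in

Wet (AMC III): CN(III) = 23·94/(10 + 0.13·94) = 2162/(1111/50) = 108100/1111 ≈ 97.300
Max retention: S = 1000/(108100/1111) − 10 = 300/1081 in (≈ 0.278 in)
Ia = 0.2S: 0.2·0.278 = 0.056 in (exactly 60/1081)
Since P=3.330 > Ia=0.056: effective rainfall P−Ia = 353973/108100 in
Q: (353973/108100)² ÷ (383973/108100) = 41765628243/13835827100 in (≈ 3.019 in)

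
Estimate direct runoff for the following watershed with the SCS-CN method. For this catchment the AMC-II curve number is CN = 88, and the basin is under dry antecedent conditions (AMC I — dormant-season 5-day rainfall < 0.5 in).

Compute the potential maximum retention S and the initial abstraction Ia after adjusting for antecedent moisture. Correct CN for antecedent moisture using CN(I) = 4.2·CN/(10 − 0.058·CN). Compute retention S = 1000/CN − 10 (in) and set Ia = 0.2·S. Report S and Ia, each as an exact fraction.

CN(I) from CN(II)=88: (4.2·88)/(10 − 0.058·88) = 3850/51 ≈ 75.490
S = 1000/(3850/51) − 10 = 250/77 in ≈ 3.247 in
Initial abstraction Ia = S/5 = (250/77)/5 = 50/77 ≈ 0.649 in

S = 250/77 in ≈ 3.247 in; Ia = 50/77 in ≈ 0.649 in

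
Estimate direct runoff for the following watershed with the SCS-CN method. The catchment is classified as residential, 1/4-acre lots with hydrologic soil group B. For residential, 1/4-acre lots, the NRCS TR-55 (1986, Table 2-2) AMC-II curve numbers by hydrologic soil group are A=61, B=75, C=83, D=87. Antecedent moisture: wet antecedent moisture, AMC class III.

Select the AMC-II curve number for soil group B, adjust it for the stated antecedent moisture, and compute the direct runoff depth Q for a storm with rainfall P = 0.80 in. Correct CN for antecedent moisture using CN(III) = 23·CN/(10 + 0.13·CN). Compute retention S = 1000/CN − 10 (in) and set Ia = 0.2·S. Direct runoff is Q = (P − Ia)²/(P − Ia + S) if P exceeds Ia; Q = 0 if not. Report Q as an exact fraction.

NRCS table: residential, 1/4-acre lots, soil group B → CN(II) = 75
CN(III) from CN(II)=75: (23·75)/(10 + 0.13·75) = 6900/79 ≈ 87.342
Max retention: S = 1000/(6900/79) − 10 = 100/69 in (≈ 1.449 in)
Ia = 0.2S: 0.2·1.449 = 0.290 in (exactly 20/69)
Excess rainfall: 0.800 − 0.290 = 0.510 in; P > Ia so Q > 0
Q = (176/345)²/((176/345) + 100/69) = (30976/119025)/(676/345) = 7744/58305 in ≈ 0.133 in

Q = 7744/58305 in ≈ 0.133 in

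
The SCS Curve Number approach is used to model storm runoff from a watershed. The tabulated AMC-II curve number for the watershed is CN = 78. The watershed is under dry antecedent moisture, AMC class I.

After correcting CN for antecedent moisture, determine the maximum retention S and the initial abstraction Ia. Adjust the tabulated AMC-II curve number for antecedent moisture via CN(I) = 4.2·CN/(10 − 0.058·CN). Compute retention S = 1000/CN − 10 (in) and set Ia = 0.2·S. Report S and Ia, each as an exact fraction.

Adjust CN=78 to AMC I: 4.2·78/(10 − 0.058·78) → (1638/5) ÷ (1369/250) = 81900/1369 ≈ 59.825
S = 1000/(81900/1369) − 10 = 5500/819 in ≈ 6.716 in
Initial abstraction Ia = S/5 = (5500/819)/5 = 1100/819 ≈ 1.343 in

S = 5500/819 in ≈ 6.716 in; Ia = 1100/819 in ≈ 1.343 in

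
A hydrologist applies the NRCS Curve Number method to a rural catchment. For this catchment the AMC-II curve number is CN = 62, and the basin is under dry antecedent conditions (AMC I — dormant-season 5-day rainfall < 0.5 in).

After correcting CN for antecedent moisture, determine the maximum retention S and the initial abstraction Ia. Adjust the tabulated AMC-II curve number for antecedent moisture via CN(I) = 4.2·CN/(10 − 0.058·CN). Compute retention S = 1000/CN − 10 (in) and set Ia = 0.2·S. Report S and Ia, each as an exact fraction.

Adjust CN=62 to AMC I: 4.2·62/(10 − 0.058·62) → (1302/5) ÷ (1601/250) = 65100/1601 ≈ 40.662
Retention S: 1000/CN − 10 with CN=40.662 → S = 9500/651 ≈ 14.593 in
Ia = 0.2·(9500/651) = 1900/651 in ≈ 2.919 in

S = 9500/651 in ≈ 14.593 in; Ia = 1900/651 in ≈ 2.919 in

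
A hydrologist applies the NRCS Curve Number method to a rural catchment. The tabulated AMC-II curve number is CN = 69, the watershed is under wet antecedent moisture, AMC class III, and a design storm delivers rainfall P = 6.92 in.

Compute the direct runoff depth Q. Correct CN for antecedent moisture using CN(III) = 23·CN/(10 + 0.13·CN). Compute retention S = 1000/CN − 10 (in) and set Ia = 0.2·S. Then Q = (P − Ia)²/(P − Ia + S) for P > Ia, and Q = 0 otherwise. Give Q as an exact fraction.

Q = 67107420601/13352660925 in ≈ 5.026 in

Wet (AMC III): CN(III) = 23·69/(10 + 0.13·69) = 1587/(1897/100) = 158700/1897 ≈ 83.658
S = 1000/(158700/1897) − 10 = 3100/1587 in ≈ 1.953 in
Initial abstraction Ia = S/5 = (3100/1587)/5 = 620/1587 ≈ 0.391 in
P − Ia = 6.920 − 0.391 = 259051/39675 ≈ 6.529 in (> 0, runoff occurs)
Q: (259051/39675)² ÷ (336551/39675) = 67107420601/13352660925 in (≈ 5.026 in)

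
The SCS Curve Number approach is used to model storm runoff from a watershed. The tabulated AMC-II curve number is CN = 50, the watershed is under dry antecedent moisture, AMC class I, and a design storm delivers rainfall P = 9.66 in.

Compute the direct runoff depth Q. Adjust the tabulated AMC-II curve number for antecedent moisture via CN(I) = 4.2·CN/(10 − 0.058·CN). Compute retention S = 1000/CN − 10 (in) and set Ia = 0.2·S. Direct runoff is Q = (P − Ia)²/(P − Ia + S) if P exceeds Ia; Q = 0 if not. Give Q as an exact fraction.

Q = 26450449/31650150 in ≈ 0.836 in

CN(I) from CN(II)=50: (4.2·50)/(10 − 0.058·50) = 2100/71 ≈ 29.577
Retention S: 1000/CN − 10 with CN=29.577 → S = 500/21 ≈ 23.810 in
Ia = 0.2·(500/21) = 100/21 in ≈ 4.762 in
P − Ia = 9.660 − 4.762 = 5143/1050 ≈ 4.898 in (> 0, runoff occurs)
Q = (5143/1050)²/((5143/1050) + 500/21) = (26450449/1102500)/(30143/1050) = 26450449/31650150 in ≈ 0.836 in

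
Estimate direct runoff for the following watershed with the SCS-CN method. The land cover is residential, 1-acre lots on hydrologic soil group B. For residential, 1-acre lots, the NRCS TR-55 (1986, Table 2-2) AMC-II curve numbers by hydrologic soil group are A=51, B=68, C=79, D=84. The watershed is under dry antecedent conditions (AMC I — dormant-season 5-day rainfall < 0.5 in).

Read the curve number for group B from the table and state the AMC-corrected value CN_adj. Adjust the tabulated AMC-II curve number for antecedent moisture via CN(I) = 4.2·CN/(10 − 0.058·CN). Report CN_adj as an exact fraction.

CN_adj = 35700/757 ≈ 47.160

NRCS table: residential, 1-acre lots, soil group B → CN(II) = 68
Adjust CN=68 to AMC I: 4.2·68/(10 − 0.058·68) → (1428/5) ÷ (757/125) = 35700/757 ≈ 47.160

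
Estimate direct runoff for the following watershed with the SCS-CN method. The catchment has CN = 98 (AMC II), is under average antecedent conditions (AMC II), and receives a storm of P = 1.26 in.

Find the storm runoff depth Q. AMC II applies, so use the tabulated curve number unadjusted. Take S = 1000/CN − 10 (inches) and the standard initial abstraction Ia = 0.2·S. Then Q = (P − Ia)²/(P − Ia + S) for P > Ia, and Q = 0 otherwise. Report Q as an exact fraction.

Q = 8922169/8543150 in ≈ 1.044 in

Average conditions: CN = 98 (no AMC adjustment).
Retention S: 1000/CN − 10 with CN=98.000 → S = 10/49 ≈ 0.204 in
Ia = 0.2·(10/49) = 2/49 in ≈ 0.041 in
Since P=1.260 > Ia=0.041: effective rainfall P−Ia = 2987/2450 in
Q = (2987/2450)²/((2987/2450) + 10/49) = (8922169/6002500)/(3487/2450) = 8922169/8543150 in ≈ 1.044 in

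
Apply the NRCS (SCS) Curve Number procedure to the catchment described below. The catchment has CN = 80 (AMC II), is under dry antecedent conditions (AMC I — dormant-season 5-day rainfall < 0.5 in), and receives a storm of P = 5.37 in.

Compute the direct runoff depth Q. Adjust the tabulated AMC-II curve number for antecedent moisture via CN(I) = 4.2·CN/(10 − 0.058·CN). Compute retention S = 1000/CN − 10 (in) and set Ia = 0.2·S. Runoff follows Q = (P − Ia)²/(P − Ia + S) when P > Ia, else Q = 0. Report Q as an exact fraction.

Q = 77035729/44681700 in ≈ 1.724 in

Adjust CN=80 to AMC I: 4.2·80/(10 − 0.058·80) → 336 ÷ (134/25) = 4200/67 ≈ 62.687
Retention S: 1000/CN − 10 with CN=62.687 → S = 125/21 ≈ 5.952 in
Ia = 0.2S: 0.2·5.952 = 1.190 in (exactly 25/21)
P − Ia = 5.370 − 1.190 = 8777/2100 ≈ 4.180 in (> 0, runoff occurs)
Q: (8777/2100)² ÷ (21277/2100) = 77035729/44681700 in (≈ 1.724 in)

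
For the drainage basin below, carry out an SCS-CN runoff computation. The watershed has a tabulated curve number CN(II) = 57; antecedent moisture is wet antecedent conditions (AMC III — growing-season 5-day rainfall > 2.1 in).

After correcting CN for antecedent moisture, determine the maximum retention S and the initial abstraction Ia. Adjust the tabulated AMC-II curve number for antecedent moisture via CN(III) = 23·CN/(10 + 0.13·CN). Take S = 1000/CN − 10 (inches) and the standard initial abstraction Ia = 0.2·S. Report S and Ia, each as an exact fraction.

S = 4300/1311 in ≈ 3.280 in; Ia = 860/1311 in ≈ 0.656 in

CN(III) from CN(II)=57: (23·57)/(10 + 0.13·57) = 131100/1741 ≈ 75.302
Max retention: S = 1000/(131100/1741) − 10 = 4300/1311 in (≈ 3.280 in)
Ia = 0.2·(4300/1311) = 860/1311 in ≈ 0.656 in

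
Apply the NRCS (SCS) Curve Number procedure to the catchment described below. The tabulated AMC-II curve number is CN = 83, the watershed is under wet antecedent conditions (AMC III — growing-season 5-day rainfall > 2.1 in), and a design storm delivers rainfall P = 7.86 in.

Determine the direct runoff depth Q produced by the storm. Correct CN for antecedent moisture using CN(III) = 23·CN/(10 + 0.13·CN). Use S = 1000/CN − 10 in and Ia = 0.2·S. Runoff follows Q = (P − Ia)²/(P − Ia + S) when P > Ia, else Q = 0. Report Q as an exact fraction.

Q = 537636498169/78100721650 in ≈ 6.884 in

Wet (AMC III): CN(III) = 23·83/(10 + 0.13·83) = 1909/(2079/100) = 190900/2079 ≈ 91.823
S = 1000/(190900/2079) − 10 = 1700/1909 in ≈ 0.891 in
Ia = 0.2S: 0.2·0.891 = 0.178 in (exactly 340/1909)
Since P=7.860 > Ia=0.178: effective rainfall P−Ia = 733237/95450 in
Q: (733237/95450)² ÷ (818237/95450) = 537636498169/78100721650 in (≈ 6.884 in)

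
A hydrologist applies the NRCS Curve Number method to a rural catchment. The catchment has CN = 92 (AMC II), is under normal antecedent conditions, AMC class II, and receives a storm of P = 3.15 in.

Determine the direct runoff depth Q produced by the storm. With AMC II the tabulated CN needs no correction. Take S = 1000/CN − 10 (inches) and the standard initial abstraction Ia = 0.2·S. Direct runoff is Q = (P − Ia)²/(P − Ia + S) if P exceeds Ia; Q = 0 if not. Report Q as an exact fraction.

Average conditions: CN = 92 (no AMC adjustment).
S = 1000/92 − 10 = 20/23 in ≈ 0.870 in
Ia = 0.2·(20/23) = 4/23 in ≈ 0.174 in
P − Ia = 3.150 − 0.174 = 1369/460 ≈ 2.976 in (> 0, runoff occurs)
Q = (1369/460)²/((1369/460) + 20/23) = (1874161/211600)/(1769/460) = 1874161/813740 in ≈ 2.303 in

Q = 1874161/813740 in ≈ 2.303 in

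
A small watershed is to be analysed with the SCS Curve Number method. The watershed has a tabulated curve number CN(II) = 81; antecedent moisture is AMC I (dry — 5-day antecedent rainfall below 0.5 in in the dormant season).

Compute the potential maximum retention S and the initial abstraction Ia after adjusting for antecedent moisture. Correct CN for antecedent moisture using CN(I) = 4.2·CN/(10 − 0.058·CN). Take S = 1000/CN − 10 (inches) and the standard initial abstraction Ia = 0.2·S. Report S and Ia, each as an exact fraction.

S = 9500/1701 in ≈ 5.585 in; Ia = 1900/1701 in ≈ 1.117 in

Adjust CN=81 to AMC I: 4.2·81/(10 − 0.058·81) → (1701/5) ÷ (2651/500) = 170100/2651 ≈ 64.164
S = 1000/(170100/2651) − 10 = 9500/1701 in ≈ 5.585 in
Ia = 0.2S: 0.2·5.585 = 1.117 in (exactly 1900/1701)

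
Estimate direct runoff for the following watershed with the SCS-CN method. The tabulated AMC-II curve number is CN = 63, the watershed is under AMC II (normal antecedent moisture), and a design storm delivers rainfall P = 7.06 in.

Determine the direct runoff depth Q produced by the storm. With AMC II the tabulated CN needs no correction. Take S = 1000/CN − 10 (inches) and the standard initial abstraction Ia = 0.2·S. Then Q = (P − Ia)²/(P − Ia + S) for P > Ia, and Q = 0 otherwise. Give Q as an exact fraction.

Q = 343694521/116672850 in ≈ 2.946 in

CN(II) = 63; AMC II needs no correction.
Retention S: 1000/CN − 10 with CN=63.000 → S = 370/63 ≈ 5.873 in
Ia = 0.2S: 0.2·5.873 = 1.175 in (exactly 74/63)
P − Ia = 7.060 − 1.175 = 18539/3150 ≈ 5.885 in (> 0, runoff occurs)
Runoff Q = (P−Ia)²/(P−Ia+S) = (5.885)²/(5.885+5.873) = 343694521/116672850 ≈ 2.946 in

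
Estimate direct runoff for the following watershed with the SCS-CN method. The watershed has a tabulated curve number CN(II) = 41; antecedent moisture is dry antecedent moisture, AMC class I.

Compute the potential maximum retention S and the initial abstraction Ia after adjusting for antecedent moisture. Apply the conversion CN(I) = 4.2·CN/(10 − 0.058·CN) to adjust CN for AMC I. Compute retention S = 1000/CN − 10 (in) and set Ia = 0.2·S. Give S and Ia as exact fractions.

S = 29500/861 in ≈ 34.262 in; Ia = 5900/861 in ≈ 6.852 in

CN(I) from CN(II)=41: (4.2·41)/(10 − 0.058·41) = 86100/3811 ≈ 22.592
Max retention: S = 1000/(86100/3811) − 10 = 29500/861 in (≈ 34.262 in)
Ia = 0.2S: 0.2·34.262 = 6.852 in (exactly 5900/861)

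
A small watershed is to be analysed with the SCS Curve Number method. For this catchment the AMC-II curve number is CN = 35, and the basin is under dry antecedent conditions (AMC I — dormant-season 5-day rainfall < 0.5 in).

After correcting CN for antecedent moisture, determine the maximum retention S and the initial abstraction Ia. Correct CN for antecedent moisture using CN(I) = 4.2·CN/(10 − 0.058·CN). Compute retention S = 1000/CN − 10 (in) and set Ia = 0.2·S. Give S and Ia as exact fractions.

S = 6500/147 in ≈ 44.218 in; Ia = 1300/147 in ≈ 8.844 in

Adjust CN=35 to AMC I: 4.2·35/(10 − 0.058·35) → 147 ÷ (797/100) = 14700/797 ≈ 18.444
S = 1000/(14700/797) − 10 = 6500/147 in ≈ 44.218 in
Ia = 0.2S: 0.2·44.218 = 8.844 in (exactly 1300/147)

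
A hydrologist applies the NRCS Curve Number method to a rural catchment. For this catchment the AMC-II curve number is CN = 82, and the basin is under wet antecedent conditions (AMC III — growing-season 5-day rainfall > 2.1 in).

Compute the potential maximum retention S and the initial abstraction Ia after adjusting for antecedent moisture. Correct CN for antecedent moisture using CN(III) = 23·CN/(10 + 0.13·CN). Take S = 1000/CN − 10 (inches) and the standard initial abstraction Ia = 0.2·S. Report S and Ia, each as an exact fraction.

Adjust CN=82 to AMC III: 23·82/(10 + 0.13·82) → 1886 ÷ (1033/50) = 94300/1033 ≈ 91.288
S = 1000/(94300/1033) − 10 = 900/943 in ≈ 0.954 in
Ia = 0.2S: 0.2·0.954 = 0.191 in (exactly 180/943)

S = 900/943 in ≈ 0.954 in; Ia = 180/943 in ≈ 0.191 in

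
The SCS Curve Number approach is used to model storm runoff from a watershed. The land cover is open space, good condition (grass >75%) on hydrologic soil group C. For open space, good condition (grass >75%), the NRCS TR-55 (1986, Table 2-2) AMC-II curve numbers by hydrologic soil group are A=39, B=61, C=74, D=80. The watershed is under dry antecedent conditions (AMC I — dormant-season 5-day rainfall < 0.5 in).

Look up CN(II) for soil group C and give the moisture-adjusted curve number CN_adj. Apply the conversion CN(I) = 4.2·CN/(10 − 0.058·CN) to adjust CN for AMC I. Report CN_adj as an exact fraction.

CN_adj = 77700/1427 ≈ 54.450

NRCS table: open space, good condition (grass >75%), soil group C → CN(II) = 74
CN(I) from CN(II)=74: (4.2·74)/(10 − 0.058·74) = 77700/1427 ≈ 54.450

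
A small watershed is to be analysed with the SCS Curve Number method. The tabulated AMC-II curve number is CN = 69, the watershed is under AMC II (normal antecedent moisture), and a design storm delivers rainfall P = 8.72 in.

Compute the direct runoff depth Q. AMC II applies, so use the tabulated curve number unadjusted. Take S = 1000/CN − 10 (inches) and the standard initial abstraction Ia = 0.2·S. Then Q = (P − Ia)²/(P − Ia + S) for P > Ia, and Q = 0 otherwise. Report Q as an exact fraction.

Average conditions: CN = 69 (no AMC adjustment).
S = 1000/69 − 10 = 310/69 in ≈ 4.493 in
Ia = 0.2S: 0.2·4.493 = 0.899 in (exactly 62/69)
Excess rainfall: 8.720 − 0.899 = 7.821 in; P > Ia so Q > 0
Runoff Q = (P−Ia)²/(P−Ia+S) = (7.821)²/(7.821+4.493) = 91017032/18321225 ≈ 4.968 in

Q = 91017032/18321225 in ≈ 4.968 in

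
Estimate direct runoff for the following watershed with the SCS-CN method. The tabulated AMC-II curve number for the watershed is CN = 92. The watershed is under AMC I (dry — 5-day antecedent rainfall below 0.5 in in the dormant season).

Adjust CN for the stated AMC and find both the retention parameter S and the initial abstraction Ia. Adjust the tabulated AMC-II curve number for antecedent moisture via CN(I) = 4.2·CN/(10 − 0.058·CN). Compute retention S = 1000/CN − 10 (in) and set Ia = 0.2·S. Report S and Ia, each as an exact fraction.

Dry (AMC I): CN(I) = 4.2·92/(10 − 0.058·92) = (1932/5)/(583/125) = 48300/583 ≈ 82.847
Max retention: S = 1000/(48300/583) − 10 = 1000/483 in (≈ 2.070 in)
Initial abstraction Ia = S/5 = (1000/483)/5 = 200/483 ≈ 0.414 in

S = 1000/483 in ≈ 2.070 in; Ia = 200/483 in ≈ 0.414 in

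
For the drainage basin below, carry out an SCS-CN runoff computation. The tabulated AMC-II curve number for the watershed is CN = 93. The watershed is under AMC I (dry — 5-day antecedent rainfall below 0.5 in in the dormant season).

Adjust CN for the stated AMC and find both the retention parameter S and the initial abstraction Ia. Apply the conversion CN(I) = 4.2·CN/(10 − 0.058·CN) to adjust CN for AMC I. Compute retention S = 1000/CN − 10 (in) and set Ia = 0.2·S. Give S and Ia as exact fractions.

Adjust CN=93 to AMC I: 4.2·93/(10 − 0.058·93) → (1953/5) ÷ (2303/500) = 27900/329 ≈ 84.802
S = 1000/(27900/329) − 10 = 500/279 in ≈ 1.792 in
Ia = 0.2S: 0.2·1.792 = 0.358 in (exactly 100/279)

S = 500/279 in ≈ 1.792 in; Ia = 100/279 in ≈ 0.358 in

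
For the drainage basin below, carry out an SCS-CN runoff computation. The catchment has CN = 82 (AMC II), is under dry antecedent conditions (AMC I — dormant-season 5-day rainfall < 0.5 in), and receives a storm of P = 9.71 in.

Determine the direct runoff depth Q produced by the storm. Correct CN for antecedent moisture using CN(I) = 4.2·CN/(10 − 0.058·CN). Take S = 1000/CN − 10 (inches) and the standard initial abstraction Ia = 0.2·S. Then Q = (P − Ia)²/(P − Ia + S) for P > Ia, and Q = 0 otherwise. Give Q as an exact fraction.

Dry (AMC I): CN(I) = 4.2·82/(10 − 0.058·82) = (1722/5)/(1311/250) = 28700/437 ≈ 65.675
Retention S: 1000/CN − 10 with CN=65.675 → S = 1500/287 ≈ 5.226 in
Initial abstraction Ia = S/5 = (1500/287)/5 = 300/287 ≈ 1.045 in
Excess rainfall: 9.710 − 1.045 = 8.665 in; P > Ia so Q > 0
Q: (248677/28700)² ÷ (398677/28700) = 61840250329/11442029900 in (≈ 5.405 in)

Q = 61840250329/11442029900 in ≈ 5.405 in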